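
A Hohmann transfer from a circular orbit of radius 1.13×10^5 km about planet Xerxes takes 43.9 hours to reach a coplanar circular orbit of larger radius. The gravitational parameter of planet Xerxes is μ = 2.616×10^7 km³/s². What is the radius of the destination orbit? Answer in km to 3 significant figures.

r₂ = 6.96×10^5 km

Transfer time t = 43.9 hours = 1.5804×10^5 s, and t = π√(a_t³/μ).
So a_t = (μ t²/π²)^(1/3) = (2.616×10^7 × (1.5804×10^5)² / π²)^(1/3) = 4.0454×10^5 km.
Since a_t = (r₁ + r₂)/2, r₂ = 2a_t − r₁ = 2×4.0454×10^5 − 1.130×10^5 = 6.9608×10^5 km.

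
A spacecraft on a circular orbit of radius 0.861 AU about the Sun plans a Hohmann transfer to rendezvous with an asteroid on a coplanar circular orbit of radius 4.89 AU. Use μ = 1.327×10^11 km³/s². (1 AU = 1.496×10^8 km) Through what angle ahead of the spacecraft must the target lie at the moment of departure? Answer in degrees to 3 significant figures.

φ = 98.8°

In km: r₁ = 0.861 × 1.496×10^8 = 1.288056×10^8 km; r₂ = 4.89 × 1.496×10^8 = 7.31544×10^8 km.
The Hohmann ellipse has a_t = (r₁ + r₂)/2 = 4.301748×10^8 km.
The half-period of the transfer ellipse is t = π√(a_t³/μ) = 7.695×10^7 s.
The target's mean motion on its circular orbit is ω₂ = √(μ/r₂³) = 1.841×10^-8 rad/s.
Angle swept by the target during transfer: ω₂·t = 1.4166 rad = 81.17°.
The spacecraft traverses 180° on the transfer ellipse, so the target must lead by 180° − 81.17° = 98.8°.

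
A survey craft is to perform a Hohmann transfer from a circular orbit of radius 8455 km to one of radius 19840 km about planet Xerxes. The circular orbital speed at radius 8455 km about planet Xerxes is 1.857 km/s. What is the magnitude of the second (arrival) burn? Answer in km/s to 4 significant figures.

From the circular-orbit relation v² = μ/r at r = 8455 km: μ = v²r = (1.857)² × 8455 = 29156.6 km³/s².
Semi-major axis of the transfer orbit: a_t = (8455 + 19840)/2 = 14147.5 km.
On the circular orbit at r = 19840 km, v_c = √(μ/r) = 1.2123 km/s.
Vis-viva on the transfer ellipse at r = 19840 km gives v_t = √[μ(2/r − 1/a_t)] = 0.93716 km/s.
Δv₂ = |v_t − v_c| = |0.93716 − 1.2123| = 0.2751 km/s.

Δv₂ = 0.2751 km/s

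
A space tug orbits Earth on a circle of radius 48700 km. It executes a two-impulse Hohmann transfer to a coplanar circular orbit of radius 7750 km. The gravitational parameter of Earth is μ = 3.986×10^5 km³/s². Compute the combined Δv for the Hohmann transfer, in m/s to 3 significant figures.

Transfer-ellipse semi-major axis a_t = (r₁ + r₂)/2 = (48700 + 7750)/2 = 28225 km.
At r₁ the circular-orbit speed is v₁ = √(μ/r₁) = 2.86091 km/s.
Transfer-orbit speed at r₁ (vis-viva equation): v_a = √[μ(2/r₁ − 1/a_t)] = 1.49913 km/s.
First burn Δv₁ = |v_a − v₁| = 1.36178 km/s.
At r₂, v₂ = √(μ/r₂) = 7.17163 km/s.
Transfer-orbit speed at r₂: v_p = √[μ(2/r₂ − 1/a_t)] = 9.42031 km/s.
Second burn Δv₂ = |v₂ − v_p| = 2.24868 km/s.
Total Δv = Δv₁ + Δv₂ = 3.610 km/s.

Δv = 3610 m/s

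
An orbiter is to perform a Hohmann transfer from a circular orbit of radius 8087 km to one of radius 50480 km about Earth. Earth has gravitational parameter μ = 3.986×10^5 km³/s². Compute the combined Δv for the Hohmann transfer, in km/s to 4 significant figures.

Δv = 3.530 km/s

Transfer-ellipse semi-major axis a_t = (r₁ + r₂)/2 = (8087 + 50480)/2 = 29283.5 km.
Circular speed at r₁: v₁ = √(μ/r₁) = √(3.986×10^5/8087) = 7.021 km/s.
On the transfer ellipse at r₁, vis-viva gives v_p = √[μ(2/r₁ − 1/a_t)] = 9.218 km/s.
First burn Δv₁ = |v_p − v₁| = 2.197 km/s.
At r₂, v₂ = √(μ/r₂) = 2.810 km/s.
Transfer-orbit speed at r₂: v_a = √[μ(2/r₂ − 1/a_t)] = 1.477 km/s.
Second burn Δv₂ = |v₂ − v_a| = 1.333 km/s.
Δv = Δv₁ + Δv₂ = 2.197 + 1.333 = 3.530 km/s.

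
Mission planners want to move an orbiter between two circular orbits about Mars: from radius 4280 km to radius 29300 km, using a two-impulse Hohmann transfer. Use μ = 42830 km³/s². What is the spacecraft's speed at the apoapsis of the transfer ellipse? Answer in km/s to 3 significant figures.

v = 0.610 km/s

Semi-major axis of the transfer orbit: a_t = (4280 + 29300)/2 = 16790 km.
At apoapsis, r = 29300 km.
Vis-viva: v = √[μ(2/r − 1/a_t)] = √[42830 × (2/29300 − 1/16790)] = 0.6104 km/s.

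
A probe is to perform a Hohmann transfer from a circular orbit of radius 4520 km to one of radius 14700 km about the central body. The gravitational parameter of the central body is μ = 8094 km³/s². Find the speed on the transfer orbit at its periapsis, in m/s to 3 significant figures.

v = 1660 m/s

The Hohmann ellipse has a_t = (r₁ + r₂)/2 = 9610 km.
At periapsis, r = 4520 km.
Vis-viva: v = √[μ(2/r − 1/a_t)] = √[8094 × (2/4520 − 1/9610)] = 1.655 km/s.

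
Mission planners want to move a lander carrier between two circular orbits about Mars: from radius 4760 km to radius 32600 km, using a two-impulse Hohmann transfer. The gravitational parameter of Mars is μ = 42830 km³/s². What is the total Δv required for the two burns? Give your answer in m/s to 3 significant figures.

Transfer-ellipse semi-major axis a_t = (r₁ + r₂)/2 = (4760 + 32600)/2 = 18680 km.
Circular speed at r₁: v₁ = √(μ/r₁) = √(42830/4760) = 3.000 km/s.
On the transfer ellipse at r₁, vis-viva gives v_p = √[μ(2/r₁ − 1/a_t)] = 3.963 km/s.
First burn Δv₁ = |v_p − v₁| = 0.9630 km/s.
Circular speed at r₂: v₂ = √(μ/r₂) = 1.1462 km/s.
Transfer-orbit speed at r₂: v_a = √[μ(2/r₂ − 1/a_t)] = 0.57860 km/s.
Second burn Δv₂ = |v₂ − v_a| = 0.5676 km/s.
Δv = Δv₁ + Δv₂ = 0.9630 + 0.5676 = 1.531 km/s.

Δv = 1530 m/s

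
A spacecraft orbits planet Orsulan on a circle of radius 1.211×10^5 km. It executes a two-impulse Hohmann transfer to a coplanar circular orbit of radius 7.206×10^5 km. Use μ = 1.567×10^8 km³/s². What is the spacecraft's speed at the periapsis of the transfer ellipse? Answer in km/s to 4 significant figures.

Semi-major axis of the transfer orbit: a_t = (1.211×10^5 + 7.206×10^5)/2 = 4.2085×10^5 km.
At periapsis, r = 1.211×10^5 km.
Vis-viva: v = √[μ(2/r − 1/a_t)] = √[1.567×10^8 × (2/1.211×10^5 − 1/4.2085×10^5)] = 47.07 km/s.

v = 47.07 km/s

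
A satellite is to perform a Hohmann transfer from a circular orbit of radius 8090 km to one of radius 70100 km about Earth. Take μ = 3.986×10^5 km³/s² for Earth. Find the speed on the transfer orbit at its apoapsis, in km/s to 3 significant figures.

v = 1.08 km/s

Transfer-ellipse semi-major axis a_t = (r₁ + r₂)/2 = (8090 + 70100)/2 = 39095 km.
At apoapsis, r = 70100 km.
Vis-viva: v = √[μ(2/r − 1/a_t)] = √[3.986×10^5 × (2/70100 − 1/39095)] = 1.085 km/s.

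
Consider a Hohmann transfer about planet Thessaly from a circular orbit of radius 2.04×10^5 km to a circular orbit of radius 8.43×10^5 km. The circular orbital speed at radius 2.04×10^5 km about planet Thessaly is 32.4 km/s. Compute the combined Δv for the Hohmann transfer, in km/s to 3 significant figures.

From the circular-orbit relation v² = μ/r at r = 2.04×10^5 km: μ = v²r = (32.4)² × 2.04×10^5 = 2.14151×10^8 km³/s².
Semi-major axis of the transfer orbit: a_t = (2.040×10^5 + 8.430×10^5)/2 = 5.235×10^5 km.
Circular speed at r₁: v₁ = √(μ/r₁) = √(2.14151×10^8/2.040×10^5) = 32.400 km/s.
Transfer-orbit speed at r₁ (vis-viva): v_p = √[μ(2/r₁ − 1/a_t)] = 41.115 km/s.
First burn Δv₁ = |v_p − v₁| = 8.715 km/s.
At r₂, v₂ = √(μ/r₂) = 15.9385 km/s.
Transfer-orbit speed at r₂: v_a = √[μ(2/r₂ − 1/a_t)] = 9.94954 km/s.
Second burn Δv₂ = |v₂ − v_a| = 5.989 km/s.
Δv = Δv₁ + Δv₂ = 8.715 + 5.989 = 14.70 km/s.

Δv = 14.7 km/s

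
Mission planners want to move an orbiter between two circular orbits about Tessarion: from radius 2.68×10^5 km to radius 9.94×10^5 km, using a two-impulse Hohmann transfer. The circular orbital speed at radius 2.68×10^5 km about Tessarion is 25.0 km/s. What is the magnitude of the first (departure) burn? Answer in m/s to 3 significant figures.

From the circular-orbit relation v² = μ/r at r = 2.68×10^5 km: μ = v²r = (25.0)² × 2.68×10^5 = 1.67500×10^8 km³/s².
The Hohmann ellipse has a_t = (r₁ + r₂)/2 = 6.310×10^5 km.
Circular speed at r = 2.680×10^5 km: v_c = √(μ/r) = 25.000 km/s.
Vis-viva on the transfer ellipse at r = 2.680×10^5 km gives v_t = √[μ(2/r − 1/a_t)] = 31.378 km/s.
Δv₁ = |v_t − v_c| = |31.378 − 25.000| = 6.378 km/s.

Δv₁ = 6380 m/s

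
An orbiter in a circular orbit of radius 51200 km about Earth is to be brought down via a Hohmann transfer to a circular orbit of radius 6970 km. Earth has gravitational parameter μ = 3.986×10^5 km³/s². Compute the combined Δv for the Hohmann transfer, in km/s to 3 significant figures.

Δv = 3.90 km/s

Semi-major axis of the transfer orbit: a_t = (51200 + 6970)/2 = 29085 km.
At r₁ the circular-orbit speed is v₁ = √(μ/r₁) = 2.7902 km/s.
On the transfer ellipse at r₁, vis-viva gives v_a = √[μ(2/r₁ − 1/a_t)] = 1.3659 km/s.
First burn Δv₁ = |v_a − v₁| = 1.42430 km/s.
Circular speed at r₂: v₂ = √(μ/r₂) = 7.56227 km/s.
Transfer-orbit speed at r₂: v_p = √[μ(2/r₂ − 1/a_t)] = 10.0335 km/s.
Second burn Δv₂ = |v₂ − v_p| = 2.47123 km/s.
Total Δv = Δv₁ + Δv₂ = 3.896 km/s.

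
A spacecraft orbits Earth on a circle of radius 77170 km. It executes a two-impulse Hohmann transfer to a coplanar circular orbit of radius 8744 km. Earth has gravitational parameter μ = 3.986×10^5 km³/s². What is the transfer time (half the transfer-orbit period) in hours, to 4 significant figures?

t = 12.31 hours

Semi-major axis of the transfer orbit: a_t = (77170 + 8744)/2 = 42957 km.
By Kepler's third law the transfer-orbit period is T = 2π√(a_t³/μ), so t = T/2 = 44300 s.
Converting: 44300 s ÷ 3600 s/hour = 12.31 hours.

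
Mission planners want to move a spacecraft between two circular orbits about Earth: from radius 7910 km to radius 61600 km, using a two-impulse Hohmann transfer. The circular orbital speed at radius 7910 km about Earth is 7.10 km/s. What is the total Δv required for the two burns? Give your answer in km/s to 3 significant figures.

From the circular-orbit relation v² = μ/r at r = 7910 km: μ = v²r = (7.10)² × 7910 = 3.98743×10^5 km³/s².
The Hohmann ellipse has a_t = (r₁ + r₂)/2 = 34755 km.
Circular speed at r₁: v₁ = √(μ/r₁) = √(3.98743×10^5/7910) = 7.1000 km/s.
On the transfer ellipse at r₁, vis-viva gives v_p = √[μ(2/r₁ − 1/a_t)] = 9.4524 km/s.
First burn Δv₁ = |v_p − v₁| = 2.3524 km/s.
Circular speed at r₂: v₂ = √(μ/r₂) = 2.54423 km/s.
Transfer-orbit speed at r₂: v_a = √[μ(2/r₂ − 1/a_t)] = 1.21377 km/s.
Second burn Δv₂ = |v₂ − v_a| = 1.3305 km/s.
Δv = Δv₁ + Δv₂ = 2.3524 + 1.3305 = 3.683 km/s.

Δv = 3.68 km/s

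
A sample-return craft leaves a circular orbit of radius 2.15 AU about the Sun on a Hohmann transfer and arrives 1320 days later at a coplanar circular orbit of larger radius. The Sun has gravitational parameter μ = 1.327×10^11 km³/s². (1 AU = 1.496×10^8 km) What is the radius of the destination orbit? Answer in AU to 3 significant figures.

r₂ = 5.33 AU

In km: r₁ = 2.15 × 1.496×10^8 = 3.2164×10^8 km.
Transfer time t = 1320 days = 1.14048×10^8 s, and t = π√(a_t³/μ).
So a_t = (μ t²/π²)^(1/3) = (1.327×10^11 × (1.14048×10^8)² / π²)^(1/3) = 5.5922×10^8 km.
Since a_t = (r₁ + r₂)/2, r₂ = 2a_t − r₁ = 2×5.5922×10^8 − 3.2164×10^8 = 7.968×10^8 km.
In AU: r₂ = 7.968×10^8 / 1.496×10^8 = 5.33 AU.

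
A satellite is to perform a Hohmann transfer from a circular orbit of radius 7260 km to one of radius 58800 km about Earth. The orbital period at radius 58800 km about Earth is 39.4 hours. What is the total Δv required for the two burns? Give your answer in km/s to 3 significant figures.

Δv = 3.86 km/s

From Kepler's third law T² = 4π²r³/μ at r = 58800 km, T = 39.4 hours = 39.4 × 3600 s = 1.4184×10^5 s: μ = 4π²r³/T² = 3.98928×10^5 km³/s².
Transfer-ellipse semi-major axis a_t = (r₁ + r₂)/2 = (7260 + 58800)/2 = 33030 km.
Circular speed at r₁: v₁ = √(μ/r₁) = √(3.98928×10^5/7260) = 7.412741 km/s.
On the transfer ellipse at r₁, vis-viva equation gives v_p = √[μ(2/r₁ − 1/a_t)] = 9.890385 km/s.
First burn Δv₁ = |v_p − v₁| = 2.4776 km/s.
At r₂, v₂ = √(μ/r₂) = 2.6047 km/s.
Transfer-orbit speed at r₂: v_a = √[μ(2/r₂ − 1/a_t)] = 1.2212 km/s.
Second burn Δv₂ = |v₂ − v_a| = 1.3835 km/s.
Total Δv = Δv₁ + Δv₂ = 3.861 km/s.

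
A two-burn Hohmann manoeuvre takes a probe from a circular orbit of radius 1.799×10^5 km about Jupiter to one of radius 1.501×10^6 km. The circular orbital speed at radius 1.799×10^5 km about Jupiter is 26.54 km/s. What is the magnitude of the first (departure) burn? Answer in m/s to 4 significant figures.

Δv₁ = 8928 m/s

From the circular-orbit relation v² = μ/r at r = 1.799×10^5 km: μ = v²r = (26.54)² × 1.799×10^5 = 1.26716×10^8 km³/s².
Semi-major axis of the transfer orbit: a_t = (1.799×10^5 + 1.501×10^6)/2 = 8.4045×10^5 km.
On the circular orbit at r = 1.799×10^5 km, v_c = √(μ/r) = 26.540 km/s.
Vis-viva on the transfer ellipse at r = 1.799×10^5 km gives v_t = √[μ(2/r − 1/a_t)] = 35.468 km/s.
Δv₁ = |v_t − v_c| = |35.468 − 26.540| = 8.928 km/s.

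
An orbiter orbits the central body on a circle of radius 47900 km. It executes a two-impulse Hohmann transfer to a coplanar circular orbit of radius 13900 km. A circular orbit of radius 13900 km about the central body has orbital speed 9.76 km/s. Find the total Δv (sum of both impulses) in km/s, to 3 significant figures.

Δv = 4.12 km/s

From the circular-orbit relation v² = μ/r at r = 13900 km: μ = v²r = (9.76)² × 13900 = 1.32408×10^6 km³/s².
The Hohmann ellipse has a_t = (r₁ + r₂)/2 = 30900 km.
At r₁ the circular-orbit speed is v₁ = √(μ/r₁) = 5.2576 km/s.
Transfer-orbit speed at r₁ (vis-viva equation): v_a = √[μ(2/r₁ − 1/a_t)] = 3.5263 km/s.
First burn Δv₁ = |v_a − v₁| = 1.731 km/s.
At r₂, v₂ = √(μ/r₂) = 9.7600 km/s.
Transfer-orbit speed at r₂: v_p = √[μ(2/r₂ − 1/a_t)] = 12.152 km/s.
Second burn Δv₂ = |v₂ − v_p| = 2.392 km/s.
Δv = Δv₁ + Δv₂ = 1.731 + 2.392 = 4.123 km/s.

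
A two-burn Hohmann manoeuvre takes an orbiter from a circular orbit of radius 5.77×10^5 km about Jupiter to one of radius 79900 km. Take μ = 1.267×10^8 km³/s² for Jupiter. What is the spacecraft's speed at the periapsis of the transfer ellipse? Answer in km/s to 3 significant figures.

The Hohmann ellipse has a_t = (r₁ + r₂)/2 = 3.2845×10^5 km.
The periapsis of the transfer ellipse is at r = 79900 km.
Vis-viva: v = √[μ(2/r − 1/a_t)] = √[1.267×10^8 × (2/79900 − 1/3.2845×10^5)] = 52.78 km/s.

v = 52.8 km/s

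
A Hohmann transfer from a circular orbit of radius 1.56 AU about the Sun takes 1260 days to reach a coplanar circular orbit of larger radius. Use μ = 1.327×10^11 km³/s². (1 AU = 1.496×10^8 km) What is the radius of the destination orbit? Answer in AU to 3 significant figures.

r₂ = 5.69 AU

In km: r₁ = 1.56 × 1.496×10^8 = 2.33376×10^8 km.
Transfer time t = 1260 days = 1.08864×10^8 s, and t = π√(a_t³/μ).
So a_t = (μ t²/π²)^(1/3) = (1.327×10^11 × (1.08864×10^8)² / π²)^(1/3) = 5.4214×10^8 km.
Since a_t = (r₁ + r₂)/2, r₂ = 2a_t − r₁ = 2×5.4214×10^8 − 2.33376×10^8 = 8.50904×10^8 km.
In AU: r₂ = 8.50904×10^8 / 1.496×10^8 = 5.69 AU.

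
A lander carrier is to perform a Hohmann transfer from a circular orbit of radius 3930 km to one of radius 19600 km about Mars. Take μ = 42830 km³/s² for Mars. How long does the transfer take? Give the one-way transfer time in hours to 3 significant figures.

Semi-major axis of the transfer orbit: a_t = (3930 + 19600)/2 = 11765 km.
Half the transfer-orbit period gives t = π√(a_t³/μ) = 19370 s.
Converting: 19370 s ÷ 3600 s/hour = 5.38 hours.

t = 5.38 hours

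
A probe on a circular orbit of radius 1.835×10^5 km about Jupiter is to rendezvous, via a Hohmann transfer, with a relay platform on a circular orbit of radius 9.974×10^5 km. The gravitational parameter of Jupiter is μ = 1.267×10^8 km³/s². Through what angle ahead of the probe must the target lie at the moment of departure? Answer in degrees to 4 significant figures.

Semi-major axis of the transfer orbit: a_t = (1.835×10^5 + 9.974×10^5)/2 = 5.9045×10^5 km.
The half-period of the transfer ellipse is t = π√(a_t³/μ) = 1.266×10^5 s.
Target angular speed ω₂ = √(μ/r₂³) = 1.130×10^-5 rad/s.
Angle swept by the target during transfer: ω₂·t = 1.431 rad = 81.99°.
Arrival is 180° from departure on the ellipse, so φ = 180° − 81.99° = 98.01°.

φ = 98.01°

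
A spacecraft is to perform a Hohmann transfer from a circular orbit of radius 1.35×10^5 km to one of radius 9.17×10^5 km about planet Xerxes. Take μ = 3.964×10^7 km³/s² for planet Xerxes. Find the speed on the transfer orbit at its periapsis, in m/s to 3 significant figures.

Transfer-ellipse semi-major axis a_t = (r₁ + r₂)/2 = (1.350×10^5 + 9.170×10^5)/2 = 5.260×10^5 km.
At periapsis, r = 1.350×10^5 km.
Applying v² = μ(2/r − 1/a_t): v = 22.63 km/s.

v = 22600 m/s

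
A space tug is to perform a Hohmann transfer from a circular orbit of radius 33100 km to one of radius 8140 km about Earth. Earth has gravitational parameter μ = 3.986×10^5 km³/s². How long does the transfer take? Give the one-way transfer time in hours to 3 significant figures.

t = 4.09 hours

The Hohmann ellipse has a_t = (r₁ + r₂)/2 = 20620 km.
Half the transfer-orbit period gives t = π√(a_t³/μ) = 14730 s.
Converting: 14730 s ÷ 3600 s/hour = 4.09 hours.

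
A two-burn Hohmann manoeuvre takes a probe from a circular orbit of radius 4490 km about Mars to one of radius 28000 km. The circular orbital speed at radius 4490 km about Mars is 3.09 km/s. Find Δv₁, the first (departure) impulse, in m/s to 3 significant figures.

From the circular-orbit relation v² = μ/r at r = 4490 km: μ = v²r = (3.09)² × 4490 = 42871.0 km³/s².
Semi-major axis of the transfer orbit: a_t = (4490 + 28000)/2 = 16245 km.
On the circular orbit at r = 4490 km, v_c = √(μ/r) = 3.0900 km/s.
Transfer-orbit speed at the same r (vis-viva, a = a_t): v_t = √[μ(2/r − 1/a_t)] = 4.0567 km/s.
Δv₁ = |v_t − v_c| = |4.0567 − 3.0900| = 0.9667 km/s.

Δv₁ = 967 m/s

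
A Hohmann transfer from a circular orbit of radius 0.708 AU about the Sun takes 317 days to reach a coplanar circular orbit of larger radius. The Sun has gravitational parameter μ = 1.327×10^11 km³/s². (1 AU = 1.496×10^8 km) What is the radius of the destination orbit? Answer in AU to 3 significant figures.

r₂ = 2.18 AU

In km: r₁ = 0.708 × 1.496×10^8 = 1.059168×10^8 km.
Transfer time t = 317 days = 2.73888×10^7 s, and t = π√(a_t³/μ).
So a_t = (μ t²/π²)^(1/3) = (1.327×10^11 × (2.73888×10^7)² / π²)^(1/3) = 2.1606×10^8 km.
Since a_t = (r₁ + r₂)/2, r₂ = 2a_t − r₁ = 2×2.1606×10^8 − 1.059168×10^8 = 3.262032×10^8 km.
In AU: r₂ = 3.262032×10^8 / 1.496×10^8 = 2.18 AU.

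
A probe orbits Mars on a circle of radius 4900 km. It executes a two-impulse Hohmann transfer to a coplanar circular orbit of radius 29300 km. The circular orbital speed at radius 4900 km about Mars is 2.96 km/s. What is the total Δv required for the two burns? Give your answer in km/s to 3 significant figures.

Δv = 1.48 km/s

From the circular-orbit relation v² = μ/r at r = 4900 km: μ = v²r = (2.96)² × 4900 = 42931.8 km³/s².
Semi-major axis of the transfer orbit: a_t = (4900 + 29300)/2 = 17100 km.
At r₁ the circular-orbit speed is v₁ = √(μ/r₁) = 2.9600 km/s.
On the transfer ellipse at r₁, v² = μ(2/r − 1/a) gives v_p = √[μ(2/r₁ − 1/a_t)] = 3.8746 km/s.
First burn Δv₁ = |v_p − v₁| = 0.9146 km/s.
Circular speed at r₂: v₂ = √(μ/r₂) = 1.2105 km/s.
Transfer-orbit speed at r₂: v_a = √[μ(2/r₂ − 1/a_t)] = 0.64797 km/s.
Second burn Δv₂ = |v₂ − v_a| = 0.5625 km/s.
Total Δv = Δv₁ + Δv₂ = 1.477 km/s.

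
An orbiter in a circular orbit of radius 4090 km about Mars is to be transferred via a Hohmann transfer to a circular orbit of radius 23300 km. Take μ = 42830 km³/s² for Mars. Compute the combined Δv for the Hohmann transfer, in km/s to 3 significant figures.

Δv = 1.60 km/s

Semi-major axis of the transfer orbit: a_t = (4090 + 23300)/2 = 13695 km.
At r₁ the circular-orbit speed is v₁ = √(μ/r₁) = 3.2360 km/s.
Transfer-orbit speed at r₁ (v² = μ(2/r − 1/a)): v_p = √[μ(2/r₁ − 1/a_t)] = 4.2209 km/s.
First burn Δv₁ = |v_p − v₁| = 0.9849 km/s.
At r₂, v₂ = √(μ/r₂) = 1.3558 km/s.
Transfer-orbit speed at r₂: v_a = √[μ(2/r₂ − 1/a_t)] = 0.74093 km/s.
Second burn Δv₂ = |v₂ − v_a| = 0.6149 km/s.
Δv = Δv₁ + Δv₂ = 0.9849 + 0.6149 = 1.600 km/s.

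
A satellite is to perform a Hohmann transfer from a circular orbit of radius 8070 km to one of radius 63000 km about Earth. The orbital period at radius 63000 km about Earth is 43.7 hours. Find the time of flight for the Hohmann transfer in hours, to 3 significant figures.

From Kepler's third law T² = 4π²r³/μ at r = 63000 km, T = 43.7 hours = 43.7 × 3600 s = 1.5732×10^5 s: μ = 4π²r³/T² = 3.98854×10^5 km³/s².
The Hohmann ellipse has a_t = (r₁ + r₂)/2 = 35535 km.
By Kepler's third law the transfer-orbit period is T = 2π√(a_t³/μ), so t = T/2 = 33320 s.
Converting: 33320 s ÷ 3600 s/hour = 9.26 hours.

t = 9.26 hours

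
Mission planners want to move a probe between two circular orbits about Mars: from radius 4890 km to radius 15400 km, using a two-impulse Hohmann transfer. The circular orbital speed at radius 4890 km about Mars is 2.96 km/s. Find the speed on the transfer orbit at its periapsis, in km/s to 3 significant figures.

v = 3.65 km/s

From the circular-orbit relation v² = μ/r at r = 4890 km: μ = v²r = (2.96)² × 4890 = 42844.2 km³/s².
Semi-major axis of the transfer orbit: a_t = (4890 + 15400)/2 = 10145 km.
At periapsis, r = 4890 km.
Applying v² = μ(2/r − 1/a_t): v = 3.647 km/s.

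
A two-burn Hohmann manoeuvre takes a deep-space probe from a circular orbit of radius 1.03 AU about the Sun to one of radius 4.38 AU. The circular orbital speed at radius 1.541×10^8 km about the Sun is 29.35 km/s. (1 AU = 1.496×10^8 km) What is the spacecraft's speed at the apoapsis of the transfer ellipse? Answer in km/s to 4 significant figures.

v = 8.783 km/s

From the circular-orbit relation v² = μ/r at r = 1.541×10^8 km: μ = v²r = (29.35)² × 1.541×10^8 = 1.32745×10^11 km³/s².
In km: r₁ = 1.03 × 1.496×10^8 = 1.54088×10^8 km; r₂ = 4.38 × 1.496×10^8 = 6.55248×10^8 km.
Transfer-ellipse semi-major axis a_t = (r₁ + r₂)/2 = (1.54088×10^8 + 6.55248×10^8)/2 = 4.04668×10^8 km.
The apoapsis of the transfer ellipse is at r = 6.55248×10^8 km.
Vis-viva: v = √[μ(2/r − 1/a_t)] = √[1.32745×10^11 × (2/6.55248×10^8 − 1/4.04668×10^8)] = 8.783 km/s.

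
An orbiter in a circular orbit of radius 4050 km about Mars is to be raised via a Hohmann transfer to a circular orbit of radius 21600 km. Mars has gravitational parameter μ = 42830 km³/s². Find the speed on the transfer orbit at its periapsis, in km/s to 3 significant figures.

v = 4.22 km/s

The Hohmann ellipse has a_t = (r₁ + r₂)/2 = 12825 km.
The periapsis of the transfer ellipse is at r = 4050 km.
Vis-viva: v = √[μ(2/r − 1/a_t)] = √[42830 × (2/4050 − 1/12825)] = 4.220 km/s.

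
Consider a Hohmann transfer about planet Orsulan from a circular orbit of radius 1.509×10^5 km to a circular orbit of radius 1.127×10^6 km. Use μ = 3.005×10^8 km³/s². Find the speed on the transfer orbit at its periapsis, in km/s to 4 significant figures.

The Hohmann ellipse has a_t = (r₁ + r₂)/2 = 6.3895×10^5 km.
The periapsis of the transfer ellipse is at r = 1.509×10^5 km.
Applying v² = μ(2/r − 1/a_t): v = 59.27 km/s.

v = 59.27 km/s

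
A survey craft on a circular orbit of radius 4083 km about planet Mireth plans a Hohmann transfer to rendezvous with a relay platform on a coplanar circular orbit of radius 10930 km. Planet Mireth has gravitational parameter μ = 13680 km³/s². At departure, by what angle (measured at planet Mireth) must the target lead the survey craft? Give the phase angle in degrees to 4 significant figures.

The Hohmann ellipse has a_t = (r₁ + r₂)/2 = 7506.5 km.
The half-period of the transfer ellipse is t = π√(a_t³/μ) = 17468.80 s.
Target angular speed ω₂ = √(μ/r₂³) = 1.023559×10^-4 rad/s.
Angle swept by the target during transfer: ω₂·t = 1.78803 rad = 102.45°.
Arrival is 180° from departure on the ellipse, so φ = 180° − 102.45° = 77.55°.

φ = 77.55°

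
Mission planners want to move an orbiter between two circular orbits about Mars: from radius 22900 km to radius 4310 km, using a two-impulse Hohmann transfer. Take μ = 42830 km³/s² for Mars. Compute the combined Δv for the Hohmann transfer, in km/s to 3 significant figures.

The Hohmann ellipse has a_t = (r₁ + r₂)/2 = 13605 km.
Circular speed at r₁: v₁ = √(μ/r₁) = √(42830/22900) = 1.36759 km/s.
On the transfer ellipse at r₁, v² = μ(2/r − 1/a) gives v_a = √[μ(2/r₁ − 1/a_t)] = 0.769743 km/s.
First burn Δv₁ = |v_a − v₁| = 0.5978 km/s.
At r₂, v₂ = √(μ/r₂) = 3.15236 km/s.
Transfer-orbit speed at r₂: v_p = √[μ(2/r₂ − 1/a_t)] = 4.08982 km/s.
Second burn Δv₂ = |v₂ − v_p| = 0.9375 km/s.
Total Δv = Δv₁ + Δv₂ = 1.535 km/s.

Δv = 1.54 km/s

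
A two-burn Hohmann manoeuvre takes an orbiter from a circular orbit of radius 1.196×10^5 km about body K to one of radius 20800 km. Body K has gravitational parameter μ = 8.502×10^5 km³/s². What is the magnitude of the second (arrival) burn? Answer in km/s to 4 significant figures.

Transfer-ellipse semi-major axis a_t = (r₁ + r₂)/2 = (1.196×10^5 + 20800)/2 = 70200 km.
Circular speed at r = 20800 km: v_c = √(μ/r) = 6.393 km/s.
Transfer-orbit speed at the same r (vis-viva, a = a_t): v_t = √[μ(2/r − 1/a_t)] = 8.345 km/s.
Δv₂ = |v_t − v_c| = |8.345 − 6.393| = 1.952 km/s.

Δv₂ = 1.952 km/s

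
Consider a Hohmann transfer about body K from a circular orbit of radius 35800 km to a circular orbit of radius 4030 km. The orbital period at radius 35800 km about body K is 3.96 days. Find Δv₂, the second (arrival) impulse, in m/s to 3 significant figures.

Δv₂ = 668 m/s

From Kepler's third law T² = 4π²r³/μ at r = 35800 km, T = 3.96 days = 3.96 × 86400 s = 3.42144×10^5 s: μ = 4π²r³/T² = 15473.6 km³/s².
The Hohmann ellipse has a_t = (r₁ + r₂)/2 = 19915 km.
Circular speed at r = 4030 km: v_c = √(μ/r) = 1.9595 km/s.
Transfer-orbit speed at the same r (vis-viva, a = a_t): v_t = √[μ(2/r − 1/a_t)] = 2.6272 km/s.
Δv₂ = |v_t − v_c| = |2.6272 − 1.9595| = 0.6677 km/s.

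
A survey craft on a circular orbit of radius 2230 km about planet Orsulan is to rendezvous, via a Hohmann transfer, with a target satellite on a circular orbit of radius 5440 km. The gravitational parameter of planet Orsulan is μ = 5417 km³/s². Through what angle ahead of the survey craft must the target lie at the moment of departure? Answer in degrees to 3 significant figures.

The Hohmann ellipse has a_t = (r₁ + r₂)/2 = 3835 km.
The half-period of the transfer ellipse is t = π√(a_t³/μ) = 10137.2 s.
Target angular speed ω₂ = √(μ/r₂³) = 1.83435×10^-4 rad/s.
Angle swept by the target during transfer: ω₂·t = 1.8595 rad = 106.5°.
Arrival is 180° from departure on the ellipse, so φ = 180° − 106.5° = 73.5°.

φ = 73.5°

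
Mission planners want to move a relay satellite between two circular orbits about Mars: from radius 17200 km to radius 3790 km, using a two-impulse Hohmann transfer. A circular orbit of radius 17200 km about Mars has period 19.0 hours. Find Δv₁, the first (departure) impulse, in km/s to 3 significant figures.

Δv₁ = 0.631 km/s

From Kepler's third law T² = 4π²r³/μ at r = 17200 km, T = 19.0 hours = 19.0 × 3600 s = 68400 s: μ = 4π²r³/T² = 42937.1 km³/s².
Semi-major axis of the transfer orbit: a_t = (17200 + 3790)/2 = 10495 km.
On the circular orbit at r = 17200 km, v_c = √(μ/r) = 1.580 km/s.
Vis-viva on the transfer ellipse at r = 17200 km gives v_t = √[μ(2/r − 1/a_t)] = 0.9495 km/s.
Δv₁ = |v_t − v_c| = |0.9495 − 1.580| = 0.6305 km/s.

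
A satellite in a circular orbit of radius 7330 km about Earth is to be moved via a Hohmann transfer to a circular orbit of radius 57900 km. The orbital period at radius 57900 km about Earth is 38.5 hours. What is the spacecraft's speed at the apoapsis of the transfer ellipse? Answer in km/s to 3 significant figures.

From Kepler's third law T² = 4π²r³/μ at r = 57900 km, T = 38.5 hours = 38.5 × 3600 s = 1.386×10^5 s: μ = 4π²r³/T² = 3.98905×10^5 km³/s².
Transfer-ellipse semi-major axis a_t = (r₁ + r₂)/2 = (7330 + 57900)/2 = 32615 km.
At apoapsis, r = 57900 km.
From the vis-viva equation, v = √[μ(2/r − 1/a_t)] = 1.244 km/s.

v = 1.24 km/s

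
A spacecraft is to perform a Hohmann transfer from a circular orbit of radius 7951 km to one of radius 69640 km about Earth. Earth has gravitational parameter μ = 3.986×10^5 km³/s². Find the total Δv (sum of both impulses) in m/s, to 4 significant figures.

Δv = 3715 m/s

Semi-major axis of the transfer orbit: a_t = (7951 + 69640)/2 = 38795.5 km.
At r₁ the circular-orbit speed is v₁ = √(μ/r₁) = 7.080 km/s.
On the transfer ellipse at r₁, vis-viva gives v_p = √[μ(2/r₁ − 1/a_t)] = 9.486 km/s.
First burn Δv₁ = |v_p − v₁| = 2.406 km/s.
At r₂, v₂ = √(μ/r₂) = 2.392 km/s.
Transfer-orbit speed at r₂: v_a = √[μ(2/r₂ − 1/a_t)] = 1.083 km/s.
Second burn Δv₂ = |v₂ − v_a| = 1.309 km/s.
Total Δv = Δv₁ + Δv₂ = 3.715 km/s.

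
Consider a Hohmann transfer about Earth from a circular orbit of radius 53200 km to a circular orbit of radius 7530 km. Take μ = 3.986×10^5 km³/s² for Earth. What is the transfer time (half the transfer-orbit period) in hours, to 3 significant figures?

The Hohmann ellipse has a_t = (r₁ + r₂)/2 = 30365 km.
Half the transfer-orbit period gives t = π√(a_t³/μ) = 26330 s.
Converting: 26330 s ÷ 3600 s/hour = 7.31 hours.

t = 7.31 hours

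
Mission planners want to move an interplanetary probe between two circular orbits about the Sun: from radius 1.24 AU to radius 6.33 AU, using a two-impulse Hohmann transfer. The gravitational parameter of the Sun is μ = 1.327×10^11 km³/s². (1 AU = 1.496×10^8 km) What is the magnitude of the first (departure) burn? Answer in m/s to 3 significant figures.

Δv₁ = 7840 m/s

In km: r₁ = 1.24 × 1.496×10^8 = 1.85504×10^8 km; r₂ = 6.33 × 1.496×10^8 = 9.46968×10^8 km.
Transfer-ellipse semi-major axis a_t = (r₁ + r₂)/2 = (1.85504×10^8 + 9.46968×10^8)/2 = 5.66236×10^8 km.
Circular speed at r = 1.85504×10^8 km: v_c = √(μ/r) = 26.746 km/s.
Transfer-orbit speed at the same r (vis-viva, a = a_t): v_t = √[μ(2/r − 1/a_t)] = 34.588 km/s.
Δv₁ = |v_t − v_c| = |34.588 − 26.746| = 7.842 km/s.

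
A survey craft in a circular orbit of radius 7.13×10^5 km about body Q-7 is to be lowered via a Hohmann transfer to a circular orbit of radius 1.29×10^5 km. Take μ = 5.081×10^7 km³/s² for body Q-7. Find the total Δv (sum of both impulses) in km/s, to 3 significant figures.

Semi-major axis of the transfer orbit: a_t = (7.130×10^5 + 1.290×10^5)/2 = 4.210×10^5 km.
Circular speed at r₁: v₁ = √(μ/r₁) = √(5.081×10^7/7.130×10^5) = 8.442 km/s.
On the transfer ellipse at r₁, vis-viva equation gives v_a = √[μ(2/r₁ − 1/a_t)] = 4.673 km/s.
First burn Δv₁ = |v_a − v₁| = 3.769 km/s.
Circular speed at r₂: v₂ = √(μ/r₂) = 19.8463 km/s.
Transfer-orbit speed at r₂: v_p = √[μ(2/r₂ − 1/a_t)] = 25.8276 km/s.
Second burn Δv₂ = |v₂ − v_p| = 5.981 km/s.
Total Δv = Δv₁ + Δv₂ = 9.750 km/s.

Δv = 9.75 km/s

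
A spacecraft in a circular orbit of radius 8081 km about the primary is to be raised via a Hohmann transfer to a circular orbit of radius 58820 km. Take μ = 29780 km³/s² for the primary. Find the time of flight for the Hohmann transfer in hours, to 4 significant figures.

The Hohmann ellipse has a_t = (r₁ + r₂)/2 = 33450.5 km.
Half the transfer-orbit period gives t = π√(a_t³/μ) = 1.114×10^5 s.
Converting: 1.114×10^5 s ÷ 3600 s/hour = 30.94 hours.

t = 30.94 hours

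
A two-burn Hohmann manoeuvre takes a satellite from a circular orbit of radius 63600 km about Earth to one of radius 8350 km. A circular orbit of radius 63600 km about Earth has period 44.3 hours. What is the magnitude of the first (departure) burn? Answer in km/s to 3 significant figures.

From Kepler's third law T² = 4π²r³/μ at r = 63600 km, T = 44.3 hours = 44.3 × 3600 s = 1.5948×10^5 s: μ = 4π²r³/T² = 3.99318×10^5 km³/s².
Transfer-ellipse semi-major axis a_t = (r₁ + r₂)/2 = (63600 + 8350)/2 = 35975 km.
Circular speed at r = 63600 km: v_c = √(μ/r) = 2.506 km/s.
Vis-viva on the transfer ellipse at r = 63600 km gives v_t = √[μ(2/r − 1/a_t)] = 1.207 km/s.
Δv₁ = |v_t − v_c| = |1.207 − 2.506| = 1.299 km/s.

Δv₁ = 1.30 km/s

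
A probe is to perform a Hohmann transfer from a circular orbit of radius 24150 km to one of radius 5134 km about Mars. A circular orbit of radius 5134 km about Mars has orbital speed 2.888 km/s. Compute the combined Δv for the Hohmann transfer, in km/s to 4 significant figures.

Δv = 1.364 km/s

From the circular-orbit relation v² = μ/r at r = 5134 km: μ = v²r = (2.888)² × 5134 = 42820.4 km³/s².
Transfer-ellipse semi-major axis a_t = (r₁ + r₂)/2 = (24150 + 5134)/2 = 14642 km.
Circular speed at r₁: v₁ = √(μ/r₁) = √(42820.4/24150) = 1.3316 km/s.
On the transfer ellipse at r₁, vis-viva equation gives v_a = √[μ(2/r₁ − 1/a_t)] = 0.78849 km/s.
First burn Δv₁ = |v_a − v₁| = 0.5431 km/s.
At r₂, v₂ = √(μ/r₂) = 2.888 km/s.
Transfer-orbit speed at r₂: v_p = √[μ(2/r₂ − 1/a_t)] = 3.709 km/s.
Second burn Δv₂ = |v₂ − v_p| = 0.8210 km/s.
Total Δv = Δv₁ + Δv₂ = 1.364 km/s.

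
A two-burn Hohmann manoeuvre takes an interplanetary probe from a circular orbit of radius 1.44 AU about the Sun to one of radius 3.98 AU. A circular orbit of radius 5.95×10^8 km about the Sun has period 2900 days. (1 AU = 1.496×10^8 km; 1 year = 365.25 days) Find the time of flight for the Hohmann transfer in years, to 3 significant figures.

t = 2.23 years

From Kepler's third law T² = 4π²r³/μ at r = 5.95×10^8 km, T = 2900 days = 2900 × 86400 s = 2.5056×10^8 s: μ = 4π²r³/T² = 1.32461×10^11 km³/s².
In km: r₁ = 1.44 × 1.496×10^8 = 2.15424×10^8 km; r₂ = 3.98 × 1.496×10^8 = 5.95408×10^8 km.
Semi-major axis of the transfer orbit: a_t = (2.15424×10^8 + 5.95408×10^8)/2 = 4.05416×10^8 km.
Half the transfer-orbit period gives t = π√(a_t³/μ) = 7.046×10^7 s.
Converting: 7.046×10^7 s ÷ 3.15576×10^7 s/year (365.25 × 86400) = 2.23 years.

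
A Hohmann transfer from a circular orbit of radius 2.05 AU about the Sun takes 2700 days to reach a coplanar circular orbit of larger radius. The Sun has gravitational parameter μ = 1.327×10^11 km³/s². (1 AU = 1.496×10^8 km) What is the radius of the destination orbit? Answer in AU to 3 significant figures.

In km: r₁ = 2.05 × 1.496×10^8 = 3.0668×10^8 km.
Transfer time t = 2700 days = 2.3328×10^8 s, and t = π√(a_t³/μ).
So a_t = (μ t²/π²)^(1/3) = (1.327×10^11 × (2.3328×10^8)² / π²)^(1/3) = 9.0110×10^8 km.
Since a_t = (r₁ + r₂)/2, r₂ = 2a_t − r₁ = 2×9.0110×10^8 − 3.0668×10^8 = 1.49552×10^9 km.
In AU: r₂ = 1.49552×10^9 / 1.496×10^8 = 10.0 AU.

r₂ = 10.0 AU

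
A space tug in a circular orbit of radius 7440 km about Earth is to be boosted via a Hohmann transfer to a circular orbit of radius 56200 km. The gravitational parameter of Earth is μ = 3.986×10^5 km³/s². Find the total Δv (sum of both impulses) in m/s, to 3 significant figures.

Transfer-ellipse semi-major axis a_t = (r₁ + r₂)/2 = (7440 + 56200)/2 = 31820 km.
Circular speed at r₁: v₁ = √(μ/r₁) = √(3.986×10^5/7440) = 7.3195 km/s.
Transfer-orbit speed at r₁ (v² = μ(2/r − 1/a)): v_p = √[μ(2/r₁ − 1/a_t)] = 9.7275 km/s.
First burn Δv₁ = |v_p − v₁| = 2.408 km/s.
At r₂, v₂ = √(μ/r₂) = 2.663 km/s.
Transfer-orbit speed at r₂: v_a = √[μ(2/r₂ − 1/a_t)] = 1.288 km/s.
Second burn Δv₂ = |v₂ − v_a| = 1.375 km/s.
Total Δv = Δv₁ + Δv₂ = 3.783 km/s.

Δv = 3780 m/s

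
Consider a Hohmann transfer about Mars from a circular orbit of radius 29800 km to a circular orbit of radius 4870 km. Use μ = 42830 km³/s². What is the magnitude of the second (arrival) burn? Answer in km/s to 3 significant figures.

Δv₂ = 0.923 km/s

The Hohmann ellipse has a_t = (r₁ + r₂)/2 = 17335 km.
On the circular orbit at r = 4870 km, v_c = √(μ/r) = 2.9656 km/s.
Transfer-orbit speed at the same r (vis-viva, a = a_t): v_t = √[μ(2/r − 1/a_t)] = 3.8883 km/s.
Δv₂ = |v_t − v_c| = |3.8883 − 2.9656| = 0.9227 km/s.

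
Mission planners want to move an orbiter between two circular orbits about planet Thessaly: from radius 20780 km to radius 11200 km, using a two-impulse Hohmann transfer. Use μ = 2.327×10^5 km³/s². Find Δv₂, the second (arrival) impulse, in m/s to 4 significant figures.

Δv₂ = 638.1 m/s

Transfer-ellipse semi-major axis a_t = (r₁ + r₂)/2 = (20780 + 11200)/2 = 15990 km.
Circular speed at r = 11200 km: v_c = √(μ/r) = 4.55816 km/s.
Transfer-orbit speed at the same r (vis-viva, a = a_t): v_t = √[μ(2/r − 1/a_t)] = 5.19622 km/s.
Δv₂ = |v_t − v_c| = |5.19622 − 4.55816| = 0.6381 km/s.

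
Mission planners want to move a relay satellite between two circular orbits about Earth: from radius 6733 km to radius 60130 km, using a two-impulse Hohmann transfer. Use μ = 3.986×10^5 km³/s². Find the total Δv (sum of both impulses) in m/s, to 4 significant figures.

Δv = 4044 m/s

Semi-major axis of the transfer orbit: a_t = (6733 + 60130)/2 = 33431.5 km.
Circular speed at r₁: v₁ = √(μ/r₁) = √(3.986×10^5/6733) = 7.6942 km/s.
Transfer-orbit speed at r₁ (vis-viva equation): v_p = √[μ(2/r₁ − 1/a_t)] = 10.319 km/s.
First burn Δv₁ = |v_p − v₁| = 2.625 km/s.
Circular speed at r₂: v₂ = √(μ/r₂) = 2.5747 km/s.
Transfer-orbit speed at r₂: v_a = √[μ(2/r₂ − 1/a_t)] = 1.1554 km/s.
Second burn Δv₂ = |v₂ − v_a| = 1.419 km/s.
Total Δv = Δv₁ + Δv₂ = 4.044 km/s.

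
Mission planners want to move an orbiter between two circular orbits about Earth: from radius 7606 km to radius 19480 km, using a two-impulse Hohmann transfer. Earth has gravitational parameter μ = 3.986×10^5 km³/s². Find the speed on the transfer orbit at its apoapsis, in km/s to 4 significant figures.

v = 3.390 km/s

Semi-major axis of the transfer orbit: a_t = (7606 + 19480)/2 = 13543 km.
At apoapsis, r = 19480 km.
Vis-viva: v = √[μ(2/r − 1/a_t)] = √[3.986×10^5 × (2/19480 − 1/13543)] = 3.390 km/s.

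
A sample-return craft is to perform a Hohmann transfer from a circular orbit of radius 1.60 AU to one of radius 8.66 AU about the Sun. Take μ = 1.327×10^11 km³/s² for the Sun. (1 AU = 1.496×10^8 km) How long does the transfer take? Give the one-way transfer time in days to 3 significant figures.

In km: r₁ = 1.60 × 1.496×10^8 = 2.3936×10^8 km; r₂ = 8.66 × 1.496×10^8 = 1.295536×10^9 km.
The Hohmann ellipse has a_t = (r₁ + r₂)/2 = 7.67448×10^8 km.
By Kepler's third law the transfer-orbit period is T = 2π√(a_t³/μ), so t = T/2 = 1.834×10^8 s.
Converting: 1.834×10^8 s ÷ 86400 s/day = 2120 days.

t = 2120 days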